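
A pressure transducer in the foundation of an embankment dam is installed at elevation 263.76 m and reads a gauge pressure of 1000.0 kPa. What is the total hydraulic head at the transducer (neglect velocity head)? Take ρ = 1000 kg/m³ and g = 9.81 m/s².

h ≈ 365.70 m

ψ = P/(ρg) = 1000.0×1000 / (1000 × 9.81) = 101.94 m.
h = z + ψ = 263.76 + 101.94 = 365.70 m.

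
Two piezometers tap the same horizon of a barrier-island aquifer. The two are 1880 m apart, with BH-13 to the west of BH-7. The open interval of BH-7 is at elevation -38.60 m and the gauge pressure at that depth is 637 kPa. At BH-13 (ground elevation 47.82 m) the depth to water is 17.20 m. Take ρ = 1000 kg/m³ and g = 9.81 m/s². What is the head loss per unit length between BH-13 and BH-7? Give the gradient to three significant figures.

i ≈ 0.00228 m/m

Pressure head at BH-7: ψ = P/(ρg) = 637×1000 / (1000 × 9.81) = 64.93 m.
Total head at BH-7: h = z + ψ = -38.60 + 64.93 = 26.33 m.
Total head at BH-13: h = 47.82 − 17.20 = 30.62 m.
Head difference: h(BH-7) − h(BH-13) = 26.33 − 30.62 = -4.29 m.
Hydraulic gradient: i = |Δh| / L = 4.29 / 1880 = 0.00228.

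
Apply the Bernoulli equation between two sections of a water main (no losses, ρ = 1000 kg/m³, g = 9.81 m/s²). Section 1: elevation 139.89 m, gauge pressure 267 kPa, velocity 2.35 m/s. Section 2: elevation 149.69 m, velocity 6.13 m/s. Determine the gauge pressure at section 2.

P₂ ≈ 155 kPa

Pressure head at 1: ψ₁ = P₁/(ρg) = 267×1000 / (1000 × 9.81) = 27.22 m.
Velocity heads: v₁²/2g = 2.35²/19.62 = 0.281 m; v₂²/2g = 6.13²/19.62 = 1.915 m.
Total head H = z₁ + ψ₁ + v₁²/2g = 139.89 + 27.22 + 0.281 = 167.39 m.
ψ₂ = H − z₂ − v₂²/2g = 167.39 − 149.69 − 1.915 = 15.78 m.
P₂ = ρgψ₂ = 1000 × 9.81 × 15.78 ≈ 155 kPa.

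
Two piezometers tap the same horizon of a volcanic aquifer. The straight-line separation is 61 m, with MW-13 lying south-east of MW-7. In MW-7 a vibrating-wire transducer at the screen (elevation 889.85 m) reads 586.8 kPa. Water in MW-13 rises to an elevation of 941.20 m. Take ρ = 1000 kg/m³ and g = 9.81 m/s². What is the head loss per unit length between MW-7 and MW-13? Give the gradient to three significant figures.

i ≈ 0.139 m/m

Pressure head at MW-7: ψ = P/(ρg) = 586.8×1000 / (1000 × 9.81) = 59.82 m.
Total head at MW-7: h = z + ψ = 889.85 + 59.82 = 949.67 m.
Total head at MW-13: h = 941.20 m (water level in the piezometer is the total head).
Head difference: h(MW-7) − h(MW-13) = 949.67 − 941.20 = 8.47 m.
Hydraulic gradient: i = |Δh| / L = 8.47 / 61 = 0.139.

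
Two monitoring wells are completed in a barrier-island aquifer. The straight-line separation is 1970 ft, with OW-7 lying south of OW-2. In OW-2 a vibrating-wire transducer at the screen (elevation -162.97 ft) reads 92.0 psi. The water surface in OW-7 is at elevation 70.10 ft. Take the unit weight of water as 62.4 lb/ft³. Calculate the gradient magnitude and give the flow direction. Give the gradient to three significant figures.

i ≈ 0.0105; groundwater flows toward the north

Pressure head at OW-2: ψ = 144·P/γ = 144 × 92.0 / 62.4 = 212.31 ft.
Total head at OW-2: h = z + ψ = -162.97 + 212.31 = 49.34 ft.
Total head at OW-7: h = 70.10 ft (water level in the piezometer is the total head).
Head difference: h(OW-2) − h(OW-7) = 49.34 − 70.10 = -20.76 ft.
Hydraulic gradient: i = |Δh| / L = 20.76 / 1970 = 0.0105.
Flow is from higher to lower head: from OW-7 toward OW-2, i.e. toward the north.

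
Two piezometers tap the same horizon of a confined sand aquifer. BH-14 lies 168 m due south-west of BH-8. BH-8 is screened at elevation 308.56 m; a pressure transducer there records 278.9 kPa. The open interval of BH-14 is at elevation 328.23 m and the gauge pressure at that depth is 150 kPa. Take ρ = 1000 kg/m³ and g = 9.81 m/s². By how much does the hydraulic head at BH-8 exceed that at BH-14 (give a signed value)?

Pressure head at BH-8: ψ = P/(ρg) = 278.9×1000 / (1000 × 9.81) = 28.43 m.
Total head at BH-8: h = z + ψ = 308.56 + 28.43 = 336.99 m.
Pressure head at BH-14: ψ = P/(ρg) = 150×1000 / (1000 × 9.81) = 15.29 m.
Total head at BH-14: h = z + ψ = 328.23 + 15.29 = 343.52 m.
Head difference: h(BH-8) − h(BH-14) = 336.99 − 343.52 = -6.53 m.

Δh ≈ -6.53 m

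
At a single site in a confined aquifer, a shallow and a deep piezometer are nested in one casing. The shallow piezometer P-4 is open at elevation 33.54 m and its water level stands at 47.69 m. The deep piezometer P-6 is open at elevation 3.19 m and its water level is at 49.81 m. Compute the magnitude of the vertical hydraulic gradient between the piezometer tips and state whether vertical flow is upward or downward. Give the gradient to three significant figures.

Total head at P-4: h = 47.69 m (water level in the standpipe).
Total head at P-6: h = 49.81 m.
Δh = h(P-4) − h(P-6) = 47.69 − 49.81 = -2.12 m.
Vertical separation Δz = 33.54 − 3.19 = 30.35 m.
|i_v| = |Δh| / Δz = 2.12 / 30.35 = 0.0699.
Head is higher in the deep piezometer, so vertical flow is upward (discharge condition).

|i_v| ≈ 0.0699; vertical flow is upward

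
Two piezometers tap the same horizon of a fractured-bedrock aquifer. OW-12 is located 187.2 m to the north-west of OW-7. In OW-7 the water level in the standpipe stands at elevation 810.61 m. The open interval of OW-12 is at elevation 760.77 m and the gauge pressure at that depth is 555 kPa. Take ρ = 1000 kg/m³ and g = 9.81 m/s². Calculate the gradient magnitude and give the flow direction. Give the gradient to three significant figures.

Total head at OW-7: h = 810.61 m (water level in the piezometer is the total head).
Pressure head at OW-12: ψ = P/(ρg) = 555×1000 / (1000 × 9.81) = 56.57 m.
Total head at OW-12: h = z + ψ = 760.77 + 56.57 = 817.34 m.
Head difference: h(OW-7) − h(OW-12) = 810.61 − 817.34 = -6.73 m.
Hydraulic gradient: i = |Δh| / L = 6.73 / 187.2 = 0.0360.
Flow is from higher to lower head: from OW-12 toward OW-7, i.e. toward the south-east.

i ≈ 0.0360; groundwater flows toward the south-east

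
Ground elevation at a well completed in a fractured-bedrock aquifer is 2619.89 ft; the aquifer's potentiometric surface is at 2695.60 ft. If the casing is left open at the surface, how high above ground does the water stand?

≈ 75.71 ft above ground

Water rises to the potentiometric surface, so the rise above ground = 2695.60 − 2619.89 = 75.71 ft.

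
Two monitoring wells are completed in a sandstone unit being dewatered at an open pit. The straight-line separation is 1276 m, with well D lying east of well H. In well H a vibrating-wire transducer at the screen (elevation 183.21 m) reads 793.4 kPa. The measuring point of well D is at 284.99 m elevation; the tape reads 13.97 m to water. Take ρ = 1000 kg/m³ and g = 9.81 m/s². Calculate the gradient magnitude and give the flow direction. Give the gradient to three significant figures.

Pressure head at well H: ψ = P/(ρg) = 793.4×1000 / (1000 × 9.81) = 80.88 m.
Total head at well H: h = z + ψ = 183.21 + 80.88 = 264.09 m.
Total head at well D: h = 284.99 − 13.97 = 271.02 m.
Head difference: h(well H) − h(well D) = 264.09 − 271.02 = -6.93 m.
Hydraulic gradient: i = |Δh| / L = 6.93 / 1276 = 0.00543.
Flow is from higher to lower head: from well D toward well H, i.e. toward the west.

i ≈ 0.00543; groundwater flows toward the west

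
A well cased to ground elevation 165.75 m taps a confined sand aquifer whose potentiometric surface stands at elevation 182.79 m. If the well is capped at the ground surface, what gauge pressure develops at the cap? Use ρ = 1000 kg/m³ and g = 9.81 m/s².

P ≈ 167 kPa

Head above the cap: Δh = 182.79 − 165.75 = 17.04 m.
P = ρgΔh = 1000 × 9.81 × 17.04 = 167162 Pa ≈ 167 kPa.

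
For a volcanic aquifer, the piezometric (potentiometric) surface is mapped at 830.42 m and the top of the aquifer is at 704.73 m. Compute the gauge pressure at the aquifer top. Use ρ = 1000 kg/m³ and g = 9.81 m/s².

Pressure head at the aquifer top: ψ = h − z = 830.42 − 704.73 = 125.69 m.
P = ρgψ = 1000 × 9.81 × 125.69 = 1233019 Pa ≈ 1230 kPa.

P ≈ 1230 kPa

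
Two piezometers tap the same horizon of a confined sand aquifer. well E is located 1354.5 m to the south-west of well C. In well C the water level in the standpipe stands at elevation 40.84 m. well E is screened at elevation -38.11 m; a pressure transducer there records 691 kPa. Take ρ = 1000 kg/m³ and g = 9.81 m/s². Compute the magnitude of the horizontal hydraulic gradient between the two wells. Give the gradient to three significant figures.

i ≈ 0.00628

Total head at well C: h = 40.84 m (water level in the piezometer is the total head).
Pressure head at well E: ψ = P/(ρg) = 691×1000 / (1000 × 9.81) = 70.44 m.
Total head at well E: h = z + ψ = -38.11 + 70.44 = 32.33 m.
Head difference: h(well C) − h(well E) = 40.84 − 32.33 = 8.51 m.
Hydraulic gradient: i = |Δh| / L = 8.51 / 1354.5 = 0.00628.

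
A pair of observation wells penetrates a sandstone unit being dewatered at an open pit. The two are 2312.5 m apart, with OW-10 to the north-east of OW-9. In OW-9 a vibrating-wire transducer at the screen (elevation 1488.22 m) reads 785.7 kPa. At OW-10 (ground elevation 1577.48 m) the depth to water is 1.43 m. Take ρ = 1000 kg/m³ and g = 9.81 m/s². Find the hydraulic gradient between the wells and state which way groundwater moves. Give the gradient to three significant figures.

i ≈ 0.00335; groundwater flows toward the south-west

Pressure head at OW-9: ψ = P/(ρg) = 785.7×1000 / (1000 × 9.81) = 80.09 m.
Total head at OW-9: h = z + ψ = 1488.22 + 80.09 = 1568.31 m.
Total head at OW-10: h = 1577.48 − 1.43 = 1576.05 m.
Head difference: h(OW-9) − h(OW-10) = 1568.31 − 1576.05 = -7.74 m.
Hydraulic gradient: i = |Δh| / L = 7.74 / 2312.5 = 0.00335.
Flow is from higher to lower head: from OW-10 toward OW-9, i.e. toward the south-west.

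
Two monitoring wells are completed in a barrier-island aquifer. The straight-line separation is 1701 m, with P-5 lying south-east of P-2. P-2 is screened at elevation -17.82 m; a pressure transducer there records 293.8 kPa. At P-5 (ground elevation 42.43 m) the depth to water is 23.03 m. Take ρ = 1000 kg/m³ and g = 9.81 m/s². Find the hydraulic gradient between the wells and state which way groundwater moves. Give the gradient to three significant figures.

i ≈ 0.00427; groundwater flows toward the north-west

Pressure head at P-2: ψ = P/(ρg) = 293.8×1000 / (1000 × 9.81) = 29.95 m.
Total head at P-2: h = z + ψ = -17.82 + 29.95 = 12.13 m.
Total head at P-5: h = 42.43 − 23.03 = 19.40 m.
Head difference: h(P-2) − h(P-5) = 12.13 − 19.40 = -7.27 m.
Hydraulic gradient: i = |Δh| / L = 7.27 / 1701 = 0.00427.
Flow is from higher to lower head: from P-5 toward P-2, i.e. toward the north-west.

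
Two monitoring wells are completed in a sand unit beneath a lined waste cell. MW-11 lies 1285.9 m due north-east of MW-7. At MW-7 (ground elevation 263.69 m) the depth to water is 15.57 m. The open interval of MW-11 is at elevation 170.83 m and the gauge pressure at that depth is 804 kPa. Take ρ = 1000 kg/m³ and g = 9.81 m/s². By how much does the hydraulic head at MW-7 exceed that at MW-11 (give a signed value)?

Δh ≈ -4.67 m

Total head at MW-7: h = 263.69 − 15.57 = 248.12 m.
Pressure head at MW-11: ψ = P/(ρg) = 804×1000 / (1000 × 9.81) = 81.96 m.
Total head at MW-11: h = z + ψ = 170.83 + 81.96 = 252.79 m.
Head difference: h(MW-7) − h(MW-11) = 248.12 − 252.79 = -4.67 m.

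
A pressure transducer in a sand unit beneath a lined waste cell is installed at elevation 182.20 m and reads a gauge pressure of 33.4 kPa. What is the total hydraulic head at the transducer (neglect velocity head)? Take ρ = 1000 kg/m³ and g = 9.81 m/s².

ψ = P/(ρg) = 33.4×1000 / (1000 × 9.81) = 3.40 m.
h = z + ψ = 182.20 + 3.40 = 185.60 m.

h ≈ 185.60 m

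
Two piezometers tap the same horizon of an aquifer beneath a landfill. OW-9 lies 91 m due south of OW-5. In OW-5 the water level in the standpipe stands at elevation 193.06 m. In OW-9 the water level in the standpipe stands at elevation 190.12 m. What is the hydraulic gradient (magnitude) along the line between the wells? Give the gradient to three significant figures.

i ≈ 0.0323

Total head at OW-5: h = 193.06 m (water level in the piezometer is the total head).
Total head at OW-9: h = 190.12 m (water level in the piezometer is the total head).
Head difference: h(OW-5) − h(OW-9) = 193.06 − 190.12 = 2.94 m.
Hydraulic gradient: i = |Δh| / L = 2.94 / 91 = 0.0323.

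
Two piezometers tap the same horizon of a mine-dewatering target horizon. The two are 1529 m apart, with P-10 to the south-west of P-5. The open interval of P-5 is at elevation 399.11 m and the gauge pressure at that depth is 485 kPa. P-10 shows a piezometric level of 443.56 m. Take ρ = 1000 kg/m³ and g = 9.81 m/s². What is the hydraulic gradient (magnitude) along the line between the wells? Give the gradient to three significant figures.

i ≈ 0.00326

Pressure head at P-5: ψ = P/(ρg) = 485×1000 / (1000 × 9.81) = 49.44 m.
Total head at P-5: h = z + ψ = 399.11 + 49.44 = 448.55 m.
Total head at P-10: h = 443.56 m (water level in the piezometer is the total head).
Head difference: h(P-5) − h(P-10) = 448.55 − 443.56 = 4.99 m.
Hydraulic gradient: i = |Δh| / L = 4.99 / 1529 = 0.00326.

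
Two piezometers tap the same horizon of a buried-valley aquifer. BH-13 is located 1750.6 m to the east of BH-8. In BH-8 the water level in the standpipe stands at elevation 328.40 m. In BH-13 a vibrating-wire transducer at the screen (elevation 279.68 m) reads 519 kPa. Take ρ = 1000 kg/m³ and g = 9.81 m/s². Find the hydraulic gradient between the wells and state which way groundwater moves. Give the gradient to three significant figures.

Total head at BH-8: h = 328.40 m (water level in the piezometer is the total head).
Pressure head at BH-13: ψ = P/(ρg) = 519×1000 / (1000 × 9.81) = 52.91 m.
Total head at BH-13: h = z + ψ = 279.68 + 52.91 = 332.59 m.
Head difference: h(BH-8) − h(BH-13) = 328.40 − 332.59 = -4.19 m.
Hydraulic gradient: i = |Δh| / L = 4.19 / 1750.6 = 0.00239.
Flow is from higher to lower head: from BH-13 toward BH-8, i.e. toward the west.

i ≈ 0.00239; groundwater flows toward the west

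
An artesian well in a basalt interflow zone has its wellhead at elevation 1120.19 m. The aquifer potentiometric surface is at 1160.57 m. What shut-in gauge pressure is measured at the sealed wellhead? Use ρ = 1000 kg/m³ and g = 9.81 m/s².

Head above the cap: Δh = 1160.57 − 1120.19 = 40.38 m.
P = ρgΔh = 1000 × 9.81 × 40.38 = 396128 Pa ≈ 396 kPa.

P ≈ 396 kPa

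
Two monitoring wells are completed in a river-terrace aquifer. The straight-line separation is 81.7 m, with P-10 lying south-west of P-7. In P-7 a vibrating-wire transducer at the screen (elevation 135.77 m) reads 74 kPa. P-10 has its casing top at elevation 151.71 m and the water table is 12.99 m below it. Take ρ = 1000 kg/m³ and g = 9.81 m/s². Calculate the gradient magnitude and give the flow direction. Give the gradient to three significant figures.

Pressure head at P-7: ψ = P/(ρg) = 74×1000 / (1000 × 9.81) = 7.54 m.
Total head at P-7: h = z + ψ = 135.77 + 7.54 = 143.31 m.
Total head at P-10: h = 151.71 − 12.99 = 138.72 m.
Head difference: h(P-7) − h(P-10) = 143.31 − 138.72 = 4.59 m.
Hydraulic gradient: i = |Δh| / L = 4.59 / 81.7 = 0.0562.
Flow is from higher to lower head: from P-7 toward P-10, i.e. toward the south-west.

i ≈ 0.0562; groundwater flows toward the south-west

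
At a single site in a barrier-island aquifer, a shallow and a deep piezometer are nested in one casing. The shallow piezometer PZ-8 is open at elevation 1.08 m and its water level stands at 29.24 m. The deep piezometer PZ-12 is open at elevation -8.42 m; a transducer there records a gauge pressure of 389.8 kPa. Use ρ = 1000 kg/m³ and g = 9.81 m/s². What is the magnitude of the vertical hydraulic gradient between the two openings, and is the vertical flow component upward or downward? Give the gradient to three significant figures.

|i_v| ≈ 0.218; vertical flow is upward

Total head at PZ-8: h = 29.24 m (water level in the standpipe).
Pressure head at PZ-12: ψ = P/(ρg) = 389.8×1000 / (1000 × 9.81) = 39.73 m.
Total head at PZ-12: h = z + ψ = -8.42 + 39.73 = 31.31 m.
Δh = h(PZ-8) − h(PZ-12) = 29.24 − 31.31 = -2.07 m.
Vertical separation Δz = 1.08 − (-8.42) = 9.50 m.
|i_v| = |Δh| / Δz = 2.07 / 9.50 = 0.218.
Head is higher in the deep piezometer, so vertical flow is upward (discharge condition).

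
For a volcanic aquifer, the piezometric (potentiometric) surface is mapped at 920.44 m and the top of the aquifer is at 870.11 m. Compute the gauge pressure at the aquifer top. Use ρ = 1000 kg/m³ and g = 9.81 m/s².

Pressure head at the aquifer top: ψ = h − z = 920.44 − 870.11 = 50.33 m.
P = ρgψ = 1000 × 9.81 × 50.33 = 493737 Pa ≈ 494 kPa.

P ≈ 494 kPa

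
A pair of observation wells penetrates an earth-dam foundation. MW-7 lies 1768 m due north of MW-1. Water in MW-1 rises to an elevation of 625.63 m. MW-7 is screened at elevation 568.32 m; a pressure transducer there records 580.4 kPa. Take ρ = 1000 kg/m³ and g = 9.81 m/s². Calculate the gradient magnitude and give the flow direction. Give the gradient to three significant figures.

Total head at MW-1: h = 625.63 m (water level in the piezometer is the total head).
Pressure head at MW-7: ψ = P/(ρg) = 580.4×1000 / (1000 × 9.81) = 59.16 m.
Total head at MW-7: h = z + ψ = 568.32 + 59.16 = 627.48 m.
Head difference: h(MW-1) − h(MW-7) = 625.63 − 627.48 = -1.85 m.
Hydraulic gradient: i = |Δh| / L = 1.85 / 1768 = 0.00105.
Flow is from higher to lower head: from MW-7 toward MW-1, i.e. toward the south.

i ≈ 0.00105; groundwater flows toward the south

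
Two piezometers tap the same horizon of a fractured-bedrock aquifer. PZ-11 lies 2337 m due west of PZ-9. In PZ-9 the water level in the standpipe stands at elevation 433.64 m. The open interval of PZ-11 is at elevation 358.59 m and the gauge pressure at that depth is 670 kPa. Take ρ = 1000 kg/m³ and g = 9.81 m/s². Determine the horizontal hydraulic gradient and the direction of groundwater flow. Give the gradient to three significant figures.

Total head at PZ-9: h = 433.64 m (water level in the piezometer is the total head).
Pressure head at PZ-11: ψ = P/(ρg) = 670×1000 / (1000 × 9.81) = 68.30 m.
Total head at PZ-11: h = z + ψ = 358.59 + 68.30 = 426.89 m.
Head difference: h(PZ-9) − h(PZ-11) = 433.64 − 426.89 = 6.75 m.
Hydraulic gradient: i = |Δh| / L = 6.75 / 2337 = 0.00289.
Flow is from higher to lower head: from PZ-9 toward PZ-11, i.e. toward the west.

i ≈ 0.00289; groundwater flows toward the west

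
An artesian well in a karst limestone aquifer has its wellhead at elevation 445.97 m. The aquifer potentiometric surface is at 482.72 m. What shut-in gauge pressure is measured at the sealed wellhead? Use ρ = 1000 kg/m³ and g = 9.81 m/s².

P ≈ 361 kPa

Head above the cap: Δh = 482.72 − 445.97 = 36.75 m.
P = ρgΔh = 1000 × 9.81 × 36.75 = 360518 Pa ≈ 361 kPa.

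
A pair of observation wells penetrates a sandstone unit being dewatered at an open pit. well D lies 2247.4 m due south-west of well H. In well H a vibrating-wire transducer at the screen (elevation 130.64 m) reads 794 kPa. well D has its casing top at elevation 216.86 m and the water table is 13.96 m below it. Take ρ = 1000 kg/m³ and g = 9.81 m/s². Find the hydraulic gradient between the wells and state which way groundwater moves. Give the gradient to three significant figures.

i ≈ 0.00386; groundwater flows toward the south-west

Pressure head at well H: ψ = P/(ρg) = 794×1000 / (1000 × 9.81) = 80.94 m.
Total head at well H: h = z + ψ = 130.64 + 80.94 = 211.58 m.
Total head at well D: h = 216.86 − 13.96 = 202.90 m.
Head difference: h(well H) − h(well D) = 211.58 − 202.90 = 8.68 m.
Hydraulic gradient: i = |Δh| / L = 8.68 / 2247.4 = 0.00386.
Flow is from higher to lower head: from well H toward well D, i.e. toward the south-west.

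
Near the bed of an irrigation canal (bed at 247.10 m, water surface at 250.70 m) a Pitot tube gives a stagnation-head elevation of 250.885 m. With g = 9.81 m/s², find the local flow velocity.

v ≈ 1.91 m/s

Near the bed, under hydrostatic conditions, the piezometric head (z + ψ) equals the free-surface elevation, 250.70 m.
Velocity head = total − piezometric = 250.885 − 250.70 = 0.185 m.
v = √(2g·h_v) = √(2 × 9.81 × 0.185) = 1.91 m/s.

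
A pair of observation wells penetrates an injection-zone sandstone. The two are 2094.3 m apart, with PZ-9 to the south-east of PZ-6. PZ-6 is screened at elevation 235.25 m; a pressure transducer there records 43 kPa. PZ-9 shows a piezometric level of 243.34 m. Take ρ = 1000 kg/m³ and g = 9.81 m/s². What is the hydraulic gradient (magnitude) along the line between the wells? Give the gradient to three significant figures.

Pressure head at PZ-6: ψ = P/(ρg) = 43×1000 / (1000 × 9.81) = 4.38 m.
Total head at PZ-6: h = z + ψ = 235.25 + 4.38 = 239.63 m.
Total head at PZ-9: h = 243.34 m (water level in the piezometer is the total head).
Head difference: h(PZ-6) − h(PZ-9) = 239.63 − 243.34 = -3.71 m.
Hydraulic gradient: i = |Δh| / L = 3.71 / 2094.3 = 0.00177.

i ≈ 0.00177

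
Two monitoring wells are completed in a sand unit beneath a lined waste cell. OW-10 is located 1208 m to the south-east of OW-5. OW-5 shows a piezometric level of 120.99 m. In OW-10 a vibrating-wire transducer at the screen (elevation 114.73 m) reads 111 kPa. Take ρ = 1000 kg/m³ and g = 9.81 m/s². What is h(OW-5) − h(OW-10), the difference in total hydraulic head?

Δh ≈ -5.05 m

Total head at OW-5: h = 120.99 m (water level in the piezometer is the total head).
Pressure head at OW-10: ψ = P/(ρg) = 111×1000 / (1000 × 9.81) = 11.31 m.
Total head at OW-10: h = z + ψ = 114.73 + 11.31 = 126.04 m.
Head difference: h(OW-5) − h(OW-10) = 120.99 − 126.04 = -5.05 m.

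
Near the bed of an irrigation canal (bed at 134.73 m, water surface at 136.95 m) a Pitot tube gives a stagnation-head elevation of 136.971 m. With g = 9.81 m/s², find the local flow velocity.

v ≈ 0.642 m/s

Near the bed, under hydrostatic conditions, the piezometric head (z + ψ) equals the free-surface elevation, 136.95 m.
Velocity head = total − piezometric = 136.971 − 136.95 = 0.021 m.
v = √(2g·h_v) = √(2 × 9.81 × 0.021) = 0.642 m/s.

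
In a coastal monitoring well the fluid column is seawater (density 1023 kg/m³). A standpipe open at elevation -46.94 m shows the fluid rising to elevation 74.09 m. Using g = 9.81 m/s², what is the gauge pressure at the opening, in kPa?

P ≈ 1210 kPa

Pressure head ψ = h − z = 74.09 − (-46.94) = 121.03 m.
P = ρgψ = 1023 × 9.81 × 121.03 = 1214612 Pa ≈ 1210 kPa.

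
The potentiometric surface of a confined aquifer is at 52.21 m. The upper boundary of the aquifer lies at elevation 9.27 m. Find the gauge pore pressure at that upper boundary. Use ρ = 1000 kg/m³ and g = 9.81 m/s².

Pressure head at the aquifer top: ψ = h − z = 52.21 − 9.27 = 42.94 m.
P = ρgψ = 1000 × 9.81 × 42.94 = 421241 Pa ≈ 421 kPa.

P ≈ 421 kPa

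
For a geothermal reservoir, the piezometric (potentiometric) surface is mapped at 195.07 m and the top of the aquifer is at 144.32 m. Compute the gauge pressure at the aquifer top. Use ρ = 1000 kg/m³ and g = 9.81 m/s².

Pressure head at the aquifer top: ψ = h − z = 195.07 − 144.32 = 50.75 m.
P = ρgψ = 1000 × 9.81 × 50.75 = 497858 Pa ≈ 498 kPa.

P ≈ 498 kPa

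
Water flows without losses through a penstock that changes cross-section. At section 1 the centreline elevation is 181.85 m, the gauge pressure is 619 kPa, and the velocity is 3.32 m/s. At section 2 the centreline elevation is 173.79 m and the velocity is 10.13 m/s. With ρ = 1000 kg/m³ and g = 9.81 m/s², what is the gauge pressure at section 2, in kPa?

Pressure head at 1: ψ₁ = P₁/(ρg) = 619×1000 / (1000 × 9.81) = 63.10 m.
Velocity heads: v₁²/2g = 3.32²/19.62 = 0.562 m; v₂²/2g = 10.13²/19.62 = 5.230 m.
Total head H = z₁ + ψ₁ + v₁²/2g = 181.85 + 63.10 + 0.562 = 245.51 m.
ψ₂ = H − z₂ − v₂²/2g = 245.51 − 173.79 − 5.230 = 66.49 m.
P₂ = ρgψ₂ = 1000 × 9.81 × 66.49 ≈ 652 kPa.

P₂ ≈ 652 kPa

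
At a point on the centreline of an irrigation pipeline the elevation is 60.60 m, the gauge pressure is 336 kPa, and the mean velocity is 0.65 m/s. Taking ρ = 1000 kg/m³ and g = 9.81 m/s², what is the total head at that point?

Pressure head ψ = P/(ρg) = 336×1000 / (1000 × 9.81) = 34.25 m.
Velocity head = v²/(2g) = 0.65² / (2 × 9.81) = 0.022 m.
h = z + ψ + v²/(2g) = 60.60 + 34.25 + 0.022 = 94.87 m.

h ≈ 94.87 m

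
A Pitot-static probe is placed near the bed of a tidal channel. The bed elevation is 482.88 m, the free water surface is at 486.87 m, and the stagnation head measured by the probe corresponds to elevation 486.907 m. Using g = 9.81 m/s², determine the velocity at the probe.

Near the bed, under hydrostatic conditions, the piezometric head (z + ψ) equals the free-surface elevation, 486.87 m.
Velocity head = total − piezometric = 486.907 − 486.87 = 0.037 m.
v = √(2g·h_v) = √(2 × 9.81 × 0.037) = 0.852 m/s.

v ≈ 0.852 m/s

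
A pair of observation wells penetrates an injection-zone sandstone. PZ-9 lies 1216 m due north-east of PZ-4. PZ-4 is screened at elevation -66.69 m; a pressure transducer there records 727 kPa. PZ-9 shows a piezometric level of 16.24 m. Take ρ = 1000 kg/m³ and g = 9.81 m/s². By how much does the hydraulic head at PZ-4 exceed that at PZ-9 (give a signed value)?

Pressure head at PZ-4: ψ = P/(ρg) = 727×1000 / (1000 × 9.81) = 74.11 m.
Total head at PZ-4: h = z + ψ = -66.69 + 74.11 = 7.42 m.
Total head at PZ-9: h = 16.24 m (water level in the piezometer is the total head).
Head difference: h(PZ-4) − h(PZ-9) = 7.42 − 16.24 = -8.82 m.

Δh ≈ -8.82 m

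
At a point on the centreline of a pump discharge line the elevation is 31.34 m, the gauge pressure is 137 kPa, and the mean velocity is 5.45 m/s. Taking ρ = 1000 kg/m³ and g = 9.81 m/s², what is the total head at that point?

Pressure head ψ = P/(ρg) = 137×1000 / (1000 × 9.81) = 13.97 m.
Velocity head = v²/(2g) = 5.45² / (2 × 9.81) = 1.514 m.
h = z + ψ + v²/(2g) = 31.34 + 13.97 + 1.514 = 46.82 m.

h ≈ 46.82 m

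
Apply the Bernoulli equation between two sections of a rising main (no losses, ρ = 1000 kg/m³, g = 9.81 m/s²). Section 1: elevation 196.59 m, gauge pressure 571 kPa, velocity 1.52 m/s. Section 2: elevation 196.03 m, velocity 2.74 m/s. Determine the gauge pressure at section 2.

P₂ ≈ 574 kPa

Pressure head at 1: ψ₁ = P₁/(ρg) = 571×1000 / (1000 × 9.81) = 58.21 m.
Velocity heads: v₁²/2g = 1.52²/19.62 = 0.118 m; v₂²/2g = 2.74²/19.62 = 0.383 m.
Total head H = z₁ + ψ₁ + v₁²/2g = 196.59 + 58.21 + 0.118 = 254.92 m.
ψ₂ = H − z₂ − v₂²/2g = 254.92 − 196.03 − 0.383 = 58.51 m.
P₂ = ρgψ₂ = 1000 × 9.81 × 58.51 ≈ 574 kPa.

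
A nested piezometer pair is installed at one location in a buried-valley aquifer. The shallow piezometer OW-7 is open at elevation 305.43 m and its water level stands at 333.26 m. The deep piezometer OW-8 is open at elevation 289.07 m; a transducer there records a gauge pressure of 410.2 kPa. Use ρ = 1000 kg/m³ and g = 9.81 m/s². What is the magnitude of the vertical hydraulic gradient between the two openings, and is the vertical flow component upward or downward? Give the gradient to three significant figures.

Total head at OW-7: h = 333.26 m (water level in the standpipe).
Pressure head at OW-8: ψ = P/(ρg) = 410.2×1000 / (1000 × 9.81) = 41.81 m.
Total head at OW-8: h = z + ψ = 289.07 + 41.81 = 330.88 m.
Δh = h(OW-7) − h(OW-8) = 333.26 − 330.88 = 2.38 m.
Vertical separation Δz = 305.43 − 289.07 = 16.36 m.
|i_v| = |Δh| / Δz = 2.38 / 16.36 = 0.145.
Head is higher in the shallow piezometer, so vertical flow is downward (recharge condition).

|i_v| ≈ 0.145; vertical flow is downward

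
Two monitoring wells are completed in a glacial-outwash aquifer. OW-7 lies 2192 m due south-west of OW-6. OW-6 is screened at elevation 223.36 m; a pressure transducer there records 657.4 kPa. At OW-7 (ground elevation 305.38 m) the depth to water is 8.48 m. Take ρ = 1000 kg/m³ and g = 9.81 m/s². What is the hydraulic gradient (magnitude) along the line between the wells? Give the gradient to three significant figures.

Pressure head at OW-6: ψ = P/(ρg) = 657.4×1000 / (1000 × 9.81) = 67.01 m.
Total head at OW-6: h = z + ψ = 223.36 + 67.01 = 290.37 m.
Total head at OW-7: h = 305.38 − 8.48 = 296.90 m.
Head difference: h(OW-6) − h(OW-7) = 290.37 − 296.90 = -6.53 m.
Hydraulic gradient: i = |Δh| / L = 6.53 / 2192 = 0.00298.

i ≈ 0.00298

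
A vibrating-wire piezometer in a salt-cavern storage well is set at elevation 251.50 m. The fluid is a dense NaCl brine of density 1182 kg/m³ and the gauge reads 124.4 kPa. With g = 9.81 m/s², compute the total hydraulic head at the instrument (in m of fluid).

ψ = P/(ρg) = 124.4×1000 / (1182 × 9.81) = 10.73 m.
h = z + ψ = 251.50 + 10.73 = 262.23 m.

h ≈ 262.23 m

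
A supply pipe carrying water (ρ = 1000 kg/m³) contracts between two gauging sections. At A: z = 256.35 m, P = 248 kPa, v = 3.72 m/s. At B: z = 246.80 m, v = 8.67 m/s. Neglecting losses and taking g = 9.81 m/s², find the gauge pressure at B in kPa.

Pressure head at A: ψ₁ = P₁/(ρg) = 248×1000 / (1000 × 9.81) = 25.28 m.
Velocity heads: v₁²/2g = 3.72²/19.62 = 0.705 m; v₂²/2g = 8.67²/19.62 = 3.831 m.
Total head H = z₁ + ψ₁ + v₁²/2g = 256.35 + 25.28 + 0.705 = 282.33 m.
ψ₂ = H − z₂ − v₂²/2g = 282.33 − 246.80 − 3.831 = 31.70 m.
P₂ = ρgψ₂ = 1000 × 9.81 × 31.70 ≈ 311 kPa.

P₂ ≈ 311 kPa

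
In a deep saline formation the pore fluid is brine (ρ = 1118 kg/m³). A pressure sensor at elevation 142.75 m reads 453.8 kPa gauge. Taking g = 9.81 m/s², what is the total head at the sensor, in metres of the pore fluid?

ψ = P/(ρg) = 453.8×1000 / (1118 × 9.81) = 41.38 m.
h = z + ψ = 142.75 + 41.38 = 184.13 m.

h ≈ 184.13 m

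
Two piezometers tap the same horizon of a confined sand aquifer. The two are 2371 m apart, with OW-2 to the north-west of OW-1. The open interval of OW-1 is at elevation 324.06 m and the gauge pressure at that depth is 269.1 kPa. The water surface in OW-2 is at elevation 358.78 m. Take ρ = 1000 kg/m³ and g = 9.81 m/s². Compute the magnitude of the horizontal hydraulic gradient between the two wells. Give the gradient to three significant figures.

Pressure head at OW-1: ψ = P/(ρg) = 269.1×1000 / (1000 × 9.81) = 27.43 m.
Total head at OW-1: h = z + ψ = 324.06 + 27.43 = 351.49 m.
Total head at OW-2: h = 358.78 m (water level in the piezometer is the total head).
Head difference: h(OW-1) − h(OW-2) = 351.49 − 358.78 = -7.29 m.
Hydraulic gradient: i = |Δh| / L = 7.29 / 2371 = 0.00307.

i ≈ 0.00307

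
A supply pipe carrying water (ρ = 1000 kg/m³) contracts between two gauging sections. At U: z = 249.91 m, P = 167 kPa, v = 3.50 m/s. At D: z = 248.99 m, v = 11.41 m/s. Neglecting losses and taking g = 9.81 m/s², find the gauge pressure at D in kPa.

P₂ ≈ 117 kPa

Pressure head at U: ψ₁ = P₁/(ρg) = 167×1000 / (1000 × 9.81) = 17.02 m.
Velocity heads: v₁²/2g = 3.50²/19.62 = 0.624 m; v₂²/2g = 11.41²/19.62 = 6.635 m.
Total head H = z₁ + ψ₁ + v₁²/2g = 249.91 + 17.02 + 0.624 = 267.55 m.
ψ₂ = H − z₂ − v₂²/2g = 267.55 − 248.99 − 6.635 = 11.93 m.
P₂ = ρgψ₂ = 1000 × 9.81 × 11.93 ≈ 117 kPa.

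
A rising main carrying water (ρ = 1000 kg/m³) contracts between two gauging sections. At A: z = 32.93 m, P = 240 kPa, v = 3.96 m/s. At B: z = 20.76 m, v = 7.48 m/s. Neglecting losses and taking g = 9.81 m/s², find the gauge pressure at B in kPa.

Pressure head at A: ψ₁ = P₁/(ρg) = 240×1000 / (1000 × 9.81) = 24.46 m.
Velocity heads: v₁²/2g = 3.96²/19.62 = 0.799 m; v₂²/2g = 7.48²/19.62 = 2.852 m.
Total head H = z₁ + ψ₁ + v₁²/2g = 32.93 + 24.46 + 0.799 = 58.19 m.
ψ₂ = H − z₂ − v₂²/2g = 58.19 − 20.76 − 2.852 = 34.58 m.
P₂ = ρgψ₂ = 1000 × 9.81 × 34.58 ≈ 339 kPa.

P₂ ≈ 339 kPa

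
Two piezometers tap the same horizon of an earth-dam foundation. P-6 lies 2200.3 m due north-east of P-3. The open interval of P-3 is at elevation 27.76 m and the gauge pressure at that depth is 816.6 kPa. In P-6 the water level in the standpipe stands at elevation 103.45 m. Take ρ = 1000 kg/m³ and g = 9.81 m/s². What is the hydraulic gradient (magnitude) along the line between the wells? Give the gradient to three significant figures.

i ≈ 0.00343

Pressure head at P-3: ψ = P/(ρg) = 816.6×1000 / (1000 × 9.81) = 83.24 m.
Total head at P-3: h = z + ψ = 27.76 + 83.24 = 111.00 m.
Total head at P-6: h = 103.45 m (water level in the piezometer is the total head).
Head difference: h(P-3) − h(P-6) = 111.00 − 103.45 = 7.55 m.
Hydraulic gradient: i = |Δh| / L = 7.55 / 2200.3 = 0.00343.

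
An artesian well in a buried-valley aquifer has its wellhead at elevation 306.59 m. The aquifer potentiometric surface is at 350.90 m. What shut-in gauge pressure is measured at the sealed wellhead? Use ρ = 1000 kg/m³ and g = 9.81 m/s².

P ≈ 435 kPa

Head above the cap: Δh = 350.90 − 306.59 = 44.31 m.
P = ρgΔh = 1000 × 9.81 × 44.31 = 434681 Pa ≈ 435 kPa.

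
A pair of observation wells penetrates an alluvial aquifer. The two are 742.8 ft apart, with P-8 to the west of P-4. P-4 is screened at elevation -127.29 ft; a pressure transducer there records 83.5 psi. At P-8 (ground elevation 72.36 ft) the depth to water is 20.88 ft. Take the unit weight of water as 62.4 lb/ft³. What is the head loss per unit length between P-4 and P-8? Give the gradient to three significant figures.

Pressure head at P-4: ψ = 144·P/γ = 144 × 83.5 / 62.4 = 192.69 ft.
Total head at P-4: h = z + ψ = -127.29 + 192.69 = 65.40 ft.
Total head at P-8: h = 72.36 − 20.88 = 51.48 ft.
Head difference: h(P-4) − h(P-8) = 65.40 − 51.48 = 13.92 ft.
Hydraulic gradient: i = |Δh| / L = 13.92 / 742.8 = 0.0187.

i ≈ 0.0187 ft/ft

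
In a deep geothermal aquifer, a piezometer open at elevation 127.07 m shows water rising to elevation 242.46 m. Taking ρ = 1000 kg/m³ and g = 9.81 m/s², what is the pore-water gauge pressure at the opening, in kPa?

P ≈ 1130 kPa

Pressure head ψ = h − z = 242.46 − 127.07 = 115.39 m.
P = ρgψ = 1000 × 9.81 × 115.39 = 1131976 Pa ≈ 1130 kPa.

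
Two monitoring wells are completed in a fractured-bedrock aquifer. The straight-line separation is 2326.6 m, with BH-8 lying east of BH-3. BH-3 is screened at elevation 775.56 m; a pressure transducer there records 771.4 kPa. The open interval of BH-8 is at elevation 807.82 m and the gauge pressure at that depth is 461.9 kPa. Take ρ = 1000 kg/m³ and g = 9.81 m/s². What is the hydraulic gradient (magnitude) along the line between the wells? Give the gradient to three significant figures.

Pressure head at BH-3: ψ = P/(ρg) = 771.4×1000 / (1000 × 9.81) = 78.63 m.
Total head at BH-3: h = z + ψ = 775.56 + 78.63 = 854.19 m.
Pressure head at BH-8: ψ = P/(ρg) = 461.9×1000 / (1000 × 9.81) = 47.08 m.
Total head at BH-8: h = z + ψ = 807.82 + 47.08 = 854.90 m.
Head difference: h(BH-3) − h(BH-8) = 854.19 − 854.90 = -0.71 m.
Hydraulic gradient: i = |Δh| / L = 0.71 / 2326.6 = 0.000305.

i ≈ 0.000305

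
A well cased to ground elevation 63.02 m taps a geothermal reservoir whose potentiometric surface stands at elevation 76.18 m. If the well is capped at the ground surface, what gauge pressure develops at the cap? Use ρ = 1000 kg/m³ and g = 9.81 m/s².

Head above the cap: Δh = 76.18 − 63.02 = 13.16 m.
P = ρgΔh = 1000 × 9.81 × 13.16 = 129100 Pa ≈ 129 kPa.

P ≈ 129 kPa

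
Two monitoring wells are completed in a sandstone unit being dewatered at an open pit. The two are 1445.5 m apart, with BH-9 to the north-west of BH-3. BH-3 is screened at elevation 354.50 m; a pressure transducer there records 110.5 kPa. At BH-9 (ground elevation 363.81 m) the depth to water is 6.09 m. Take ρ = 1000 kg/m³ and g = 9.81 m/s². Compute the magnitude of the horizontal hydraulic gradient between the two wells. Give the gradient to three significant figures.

i ≈ 0.00556

Pressure head at BH-3: ψ = P/(ρg) = 110.5×1000 / (1000 × 9.81) = 11.26 m.
Total head at BH-3: h = z + ψ = 354.50 + 11.26 = 365.76 m.
Total head at BH-9: h = 363.81 − 6.09 = 357.72 m.
Head difference: h(BH-3) − h(BH-9) = 365.76 − 357.72 = 8.04 m.
Hydraulic gradient: i = |Δh| / L = 8.04 / 1445.5 = 0.00556.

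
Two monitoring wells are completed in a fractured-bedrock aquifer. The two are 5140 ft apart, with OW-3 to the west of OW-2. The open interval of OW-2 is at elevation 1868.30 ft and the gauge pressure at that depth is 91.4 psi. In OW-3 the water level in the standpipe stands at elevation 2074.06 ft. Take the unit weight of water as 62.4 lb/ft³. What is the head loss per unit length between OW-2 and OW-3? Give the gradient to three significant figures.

Pressure head at OW-2: ψ = 144·P/γ = 144 × 91.4 / 62.4 = 210.92 ft.
Total head at OW-2: h = z + ψ = 1868.30 + 210.92 = 2079.22 ft.
Total head at OW-3: h = 2074.06 ft (water level in the piezometer is the total head).
Head difference: h(OW-2) − h(OW-3) = 2079.22 − 2074.06 = 5.16 ft.
Hydraulic gradient: i = |Δh| / L = 5.16 / 5140 = 0.00100.

i ≈ 0.00100 ft/ft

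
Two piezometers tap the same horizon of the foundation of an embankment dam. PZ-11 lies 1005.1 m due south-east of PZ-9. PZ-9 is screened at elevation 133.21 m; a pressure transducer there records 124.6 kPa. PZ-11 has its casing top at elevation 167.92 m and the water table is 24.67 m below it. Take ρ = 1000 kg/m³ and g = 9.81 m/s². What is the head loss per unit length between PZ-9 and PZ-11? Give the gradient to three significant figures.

Pressure head at PZ-9: ψ = P/(ρg) = 124.6×1000 / (1000 × 9.81) = 12.70 m.
Total head at PZ-9: h = z + ψ = 133.21 + 12.70 = 145.91 m.
Total head at PZ-11: h = 167.92 − 24.67 = 143.25 m.
Head difference: h(PZ-9) − h(PZ-11) = 145.91 − 143.25 = 2.66 m.
Hydraulic gradient: i = |Δh| / L = 2.66 / 1005.1 = 0.00265.

i ≈ 0.00265 m/m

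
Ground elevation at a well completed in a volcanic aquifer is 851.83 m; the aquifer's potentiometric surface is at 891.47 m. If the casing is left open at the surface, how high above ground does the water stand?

≈ 39.64 m above ground

Water rises to the potentiometric surface, so the rise above ground = 891.47 − 851.83 = 39.64 m.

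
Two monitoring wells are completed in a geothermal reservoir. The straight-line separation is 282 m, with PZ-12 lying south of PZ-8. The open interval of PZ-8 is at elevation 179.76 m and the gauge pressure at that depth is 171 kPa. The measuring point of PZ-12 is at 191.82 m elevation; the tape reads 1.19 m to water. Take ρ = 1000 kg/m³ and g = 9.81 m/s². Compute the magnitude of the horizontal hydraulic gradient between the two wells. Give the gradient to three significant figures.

Pressure head at PZ-8: ψ = P/(ρg) = 171×1000 / (1000 × 9.81) = 17.43 m.
Total head at PZ-8: h = z + ψ = 179.76 + 17.43 = 197.19 m.
Total head at PZ-12: h = 191.82 − 1.19 = 190.63 m.
Head difference: h(PZ-8) − h(PZ-12) = 197.19 − 190.63 = 6.56 m.
Hydraulic gradient: i = |Δh| / L = 6.56 / 282 = 0.0233.

i ≈ 0.0233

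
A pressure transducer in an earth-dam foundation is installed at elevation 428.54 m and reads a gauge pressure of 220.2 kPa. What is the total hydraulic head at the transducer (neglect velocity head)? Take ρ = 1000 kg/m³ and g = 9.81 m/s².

h ≈ 450.99 m

ψ = P/(ρg) = 220.2×1000 / (1000 × 9.81) = 22.45 m.
h = z + ψ = 428.54 + 22.45 = 450.99 m.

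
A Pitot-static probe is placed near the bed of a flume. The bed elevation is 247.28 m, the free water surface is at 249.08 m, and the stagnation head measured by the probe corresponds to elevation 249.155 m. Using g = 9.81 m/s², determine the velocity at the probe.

Near the bed, under hydrostatic conditions, the piezometric head (z + ψ) equals the free-surface elevation, 249.08 m.
Velocity head = total − piezometric = 249.155 − 249.08 = 0.075 m.
v = √(2g·h_v) = √(2 × 9.81 × 0.075) = 1.21 m/s.

v ≈ 1.21 m/s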